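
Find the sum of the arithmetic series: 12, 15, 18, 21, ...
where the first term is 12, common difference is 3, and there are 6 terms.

Sₙ = n/2 × (first + last)
Last term = a + (n-1)d = 12 + (6-1)×3 = 27
S_6 = 6/2 × (12 + 27)
S_6 = 6/2 × 39 = 117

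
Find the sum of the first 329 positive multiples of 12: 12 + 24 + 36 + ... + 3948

Factor out 12: = 12(1 + 2 + ... + 329) = 12 × n(n+1)/2
= 12 × 329×330/2
= 12 × 54285
= 651420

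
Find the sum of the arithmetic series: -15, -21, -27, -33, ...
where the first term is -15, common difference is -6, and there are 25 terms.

Sₙ = n/2 × (first + last)
Last term = a + (n-1)d = -15 + (25-1)×(-6) = -159
S_25 = 25/2 × (-15 + (-159))
S_25 = 25/2 × (-174) = -2175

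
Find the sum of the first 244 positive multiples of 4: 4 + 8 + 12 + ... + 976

Factor out 4: = 4(1 + 2 + ... + 244) = 4 × n(n+1)/2
= 4 × 244×245/2
= 4 × 29890
= 119560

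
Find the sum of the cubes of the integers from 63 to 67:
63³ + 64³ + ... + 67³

Use ∑_{k=1}^{n} k³ = [n(n+1)/2]², then subtract the first 62 terms.
∑_{k=1}^{67} k³ = [67×68/2]² = 2278² = 5189284
∑_{k=1}^{62} k³ = [62×63/2]² = 1953² = 3814209
∑_{k=63}^{67} k³ = 5189284 - 3814209 = 1375075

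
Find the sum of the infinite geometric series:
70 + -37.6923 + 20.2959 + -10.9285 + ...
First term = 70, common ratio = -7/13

For |r| < 1, S = a / (1 - r)
S = 70 / (1 - (-7/13))
S = 70 / (20/13)
S = 91/2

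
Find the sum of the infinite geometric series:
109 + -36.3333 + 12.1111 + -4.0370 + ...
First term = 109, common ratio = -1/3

For |r| < 1, S = a / (1 - r)
S = 109 / (1 - (-1/3))
S = 109 / (4/3)
S = 327/4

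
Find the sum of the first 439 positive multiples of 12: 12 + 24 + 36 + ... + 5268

Factor out 12: = 12(1 + 2 + ... + 439) = 12 × n(n+1)/2
= 12 × 439×440/2
= 12 × 96580
= 1158960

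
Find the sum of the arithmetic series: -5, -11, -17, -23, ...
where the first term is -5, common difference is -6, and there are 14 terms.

Sₙ = n/2 × (first + last)
Last term = a + (n-1)d = -5 + (14-1)×(-6) = -83
S_14 = 14/2 × (-5 + (-83))
S_14 = 14/2 × (-88) = -616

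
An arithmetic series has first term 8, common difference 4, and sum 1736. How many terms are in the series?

Using S = n/2 × [2a + (n-1)d]
1736 = n/2 × [2(8) + (n-1)(4)]
1736 = n/2 × [16 + 4n - 4]
3472 = n × [12 + 4n]
4n² + (12)n - 3472 = 0
Discriminant: Δ = (12)² - 4(4)(-3472) = 144 + 55552 = 55696
√Δ = 236
n = [-(12) + √Δ] / (2·4) = (-12 + 236) / 8 = 224 / 8 = 28
(The negative root is discarded since n must be a positive integer.)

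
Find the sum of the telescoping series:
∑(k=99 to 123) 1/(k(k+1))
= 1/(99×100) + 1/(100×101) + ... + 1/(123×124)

Partial fractions: 1/(k(k+1)) = 1/k - 1/(k+1)
The series telescopes:
= (1/99 - 1/100) + (1/100 - 1/101) + ... + (1/123 - 1/124)
= 1/99 - 1/124
= 25/12276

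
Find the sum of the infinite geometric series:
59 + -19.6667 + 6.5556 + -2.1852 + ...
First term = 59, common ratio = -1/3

For |r| < 1, S = a / (1 - r)
S = 59 / (1 - (-1/3))
S = 59 / (4/3)
S = 177/4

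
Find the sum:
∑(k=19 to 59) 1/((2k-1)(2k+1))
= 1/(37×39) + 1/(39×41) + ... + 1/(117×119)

Partial fractions: 1/((2k-1)(2k+1)) = (1/2)[1/(2k-1) - 1/(2k+1)]
The series telescopes:
= (1/2)[1/37 - 1/119]
= 41/4403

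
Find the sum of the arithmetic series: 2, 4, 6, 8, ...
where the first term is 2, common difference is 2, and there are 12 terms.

Sₙ = n/2 × (first + last)
Last term = a + (n-1)d = 2 + (12-1)×2 = 24
S_12 = 12/2 × (2 + 24)
S_12 = 12/2 × 26 = 156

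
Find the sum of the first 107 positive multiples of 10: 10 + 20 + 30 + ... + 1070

Factor out 10: = 10(1 + 2 + ... + 107) = 10 × n(n+1)/2
= 10 × 107×108/2
= 10 × 5778
= 57780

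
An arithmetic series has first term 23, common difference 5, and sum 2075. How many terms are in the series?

Using S = n/2 × [2a + (n-1)d]
2075 = n/2 × [2(23) + (n-1)(5)]
2075 = n/2 × [46 + 5n - 5]
4150 = n × [41 + 5n]
5n² + (41)n - 4150 = 0
Discriminant: Δ = (41)² - 4(5)(-4150) = 1681 + 83000 = 84681
√Δ = 291
n = [-(41) + √Δ] / (2·5) = (-41 + 291) / 10 = 250 / 10 = 25
(The negative root is discarded since n must be a positive integer.)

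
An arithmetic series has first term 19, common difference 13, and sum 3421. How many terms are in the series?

Using S = n/2 × [2a + (n-1)d]
3421 = n/2 × [2(19) + (n-1)(13)]
3421 = n/2 × [38 + 13n - 13]
6842 = n × [25 + 13n]
13n² + (25)n - 6842 = 0
Discriminant: Δ = (25)² - 4(13)(-6842) = 625 + 355784 = 356409
√Δ = 597
n = [-(25) + √Δ] / (2·13) = (-25 + 597) / 26 = 572 / 26 = 22
(The negative root is discarded since n must be a positive integer.)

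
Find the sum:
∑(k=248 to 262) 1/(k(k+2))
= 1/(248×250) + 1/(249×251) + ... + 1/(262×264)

Partial fractions: 1/(k(k+2)) = (1/2)[1/k - 1/(k+2)]
Telescoping leaves the first two and last two terms:
= (1/2)[1/248 + 1/249 - 1/263 - 1/264]
= 40925/178648536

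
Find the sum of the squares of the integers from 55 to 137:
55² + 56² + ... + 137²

Use ∑_{k=1}^{n} k² = n(n+1)(2n+1)/6, then subtract the first 54 terms.
∑_{k=1}^{137} k² = 137×138×275/6 = 866525
∑_{k=1}^{54} k² = 54×55×109/6 = 53955
∑_{k=55}^{137} k² = 866525 - 53955 = 812570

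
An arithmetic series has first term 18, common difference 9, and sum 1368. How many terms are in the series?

Using S = n/2 × [2a + (n-1)d]
1368 = n/2 × [2(18) + (n-1)(9)]
1368 = n/2 × [36 + 9n - 9]
2736 = n × [27 + 9n]
9n² + (27)n - 2736 = 0
Discriminant: Δ = (27)² - 4(9)(-2736) = 729 + 98496 = 99225
√Δ = 315
n = [-(27) + √Δ] / (2·9) = (-27 + 315) / 18 = 288 / 18 = 16
(The negative root is discarded since n must be a positive integer.)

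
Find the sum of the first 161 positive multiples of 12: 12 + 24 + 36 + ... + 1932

Factor out 12: = 12(1 + 2 + ... + 161) = 12 × n(n+1)/2
= 12 × 161×162/2
= 12 × 13041
= 156492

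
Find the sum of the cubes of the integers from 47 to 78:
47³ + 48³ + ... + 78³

Use ∑_{k=1}^{n} k³ = [n(n+1)/2]², then subtract the first 46 terms.
∑_{k=1}^{78} k³ = [78×79/2]² = 3081² = 9492561
∑_{k=1}^{46} k³ = [46×47/2]² = 1081² = 1168561
∑_{k=47}^{78} k³ = 9492561 - 1168561 = 8324000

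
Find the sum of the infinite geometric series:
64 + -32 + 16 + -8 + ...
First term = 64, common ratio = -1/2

For |r| < 1, S = a / (1 - r)
S = 64 / (1 - (-1/2))
S = 64 / (3/2)
S = 128/3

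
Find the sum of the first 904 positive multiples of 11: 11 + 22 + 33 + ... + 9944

Factor out 11: = 11(1 + 2 + ... + 904) = 11 × n(n+1)/2
= 11 × 904×905/2
= 11 × 409060
= 4499660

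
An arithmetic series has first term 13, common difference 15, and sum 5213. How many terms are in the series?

Using S = n/2 × [2a + (n-1)d]
5213 = n/2 × [2(13) + (n-1)(15)]
5213 = n/2 × [26 + 15n - 15]
10426 = n × [11 + 15n]
15n² + (11)n - 10426 = 0
Discriminant: Δ = (11)² - 4(15)(-10426) = 121 + 625560 = 625681
√Δ = 791
n = [-(11) + √Δ] / (2·15) = (-11 + 791) / 30 = 780 / 30 = 26
(The negative root is discarded since n must be a positive integer.)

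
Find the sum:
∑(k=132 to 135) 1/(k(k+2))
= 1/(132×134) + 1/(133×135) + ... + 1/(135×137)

Partial fractions: 1/(k(k+2)) = (1/2)[1/k - 1/(k+2)]
Telescoping leaves the first two and last two terms:
= (1/2)[1/132 + 1/133 - 1/136 - 1/137]
= 36173/163551696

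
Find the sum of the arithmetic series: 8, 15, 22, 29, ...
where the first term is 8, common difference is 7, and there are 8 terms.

Sₙ = n/2 × (first + last)
Last term = a + (n-1)d = 8 + (8-1)×7 = 57
S_8 = 8/2 × (8 + 57)
S_8 = 8/2 × 65 = 260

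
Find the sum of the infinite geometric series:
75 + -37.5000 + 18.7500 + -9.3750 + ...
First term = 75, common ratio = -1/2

For |r| < 1, S = a / (1 - r)
S = 75 / (1 - (-1/2))
S = 75 / (3/2)
S = 50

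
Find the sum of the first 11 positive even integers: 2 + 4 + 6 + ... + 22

Sum of first n even numbers = n(n+1)
= 11×12
= 132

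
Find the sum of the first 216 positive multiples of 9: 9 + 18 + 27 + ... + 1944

Factor out 9: = 9(1 + 2 + ... + 216) = 9 × n(n+1)/2
= 9 × 216×217/2
= 9 × 23436
= 210924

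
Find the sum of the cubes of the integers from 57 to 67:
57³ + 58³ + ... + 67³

Use ∑_{k=1}^{n} k³ = [n(n+1)/2]², then subtract the first 56 terms.
∑_{k=1}^{67} k³ = [67×68/2]² = 2278² = 5189284
∑_{k=1}^{56} k³ = [56×57/2]² = 1596² = 2547216
∑_{k=57}^{67} k³ = 5189284 - 2547216 = 2642068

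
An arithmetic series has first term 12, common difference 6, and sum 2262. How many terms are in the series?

Using S = n/2 × [2a + (n-1)d]
2262 = n/2 × [2(12) + (n-1)(6)]
2262 = n/2 × [24 + 6n - 6]
4524 = n × [18 + 6n]
6n² + (18)n - 4524 = 0
Discriminant: Δ = (18)² - 4(6)(-4524) = 324 + 108576 = 108900
√Δ = 330
n = [-(18) + √Δ] / (2·6) = (-18 + 330) / 12 = 312 / 12 = 26
(The negative root is discarded since n must be a positive integer.)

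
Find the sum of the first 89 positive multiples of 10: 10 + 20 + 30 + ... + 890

Factor out 10: = 10(1 + 2 + ... + 89) = 10 × n(n+1)/2
= 10 × 89×90/2
= 10 × 4005
= 40050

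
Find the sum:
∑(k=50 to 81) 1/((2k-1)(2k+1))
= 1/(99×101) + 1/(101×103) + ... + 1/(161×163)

Partial fractions: 1/((2k-1)(2k+1)) = (1/2)[1/(2k-1) - 1/(2k+1)]
The series telescopes:
= (1/2)[1/99 - 1/163]
= 32/16137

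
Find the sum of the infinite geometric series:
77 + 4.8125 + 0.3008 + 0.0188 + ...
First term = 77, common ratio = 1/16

For |r| < 1, S = a / (1 - r)
S = 77 / (1 - (1/16))
S = 77 / (15/16)
S = 1232/15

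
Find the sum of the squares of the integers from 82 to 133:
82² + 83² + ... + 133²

Use ∑_{k=1}^{n} k² = n(n+1)(2n+1)/6, then subtract the first 81 terms.
∑_{k=1}^{133} k² = 133×134×267/6 = 793079
∑_{k=1}^{81} k² = 81×82×163/6 = 180441
∑_{k=82}^{133} k² = 793079 - 180441 = 612638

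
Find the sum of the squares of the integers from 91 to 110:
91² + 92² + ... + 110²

Use ∑_{k=1}^{n} k² = n(n+1)(2n+1)/6, then subtract the first 90 terms.
∑_{k=1}^{110} k² = 110×111×221/6 = 449735
∑_{k=1}^{90} k² = 90×91×181/6 = 247065
∑_{k=91}^{110} k² = 449735 - 247065 = 202670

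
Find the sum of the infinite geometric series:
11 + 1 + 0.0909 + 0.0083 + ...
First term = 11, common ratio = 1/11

For |r| < 1, S = a / (1 - r)
S = 11 / (1 - (1/11))
S = 11 / (10/11)
S = 121/10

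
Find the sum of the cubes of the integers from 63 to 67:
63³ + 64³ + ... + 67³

Use ∑_{k=1}^{n} k³ = [n(n+1)/2]², then subtract the first 62 terms.
∑_{k=1}^{67} k³ = [67×68/2]² = 2278² = 5189284
∑_{k=1}^{62} k³ = [62×63/2]² = 1953² = 3814209
∑_{k=63}^{67} k³ = 5189284 - 3814209 = 1375075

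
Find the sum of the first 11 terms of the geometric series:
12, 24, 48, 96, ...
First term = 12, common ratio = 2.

Sₙ = a(1 - rⁿ) / (1 - r)
S_11 = 12(1 - 2^11) / (1 - 2)
S_11 = 12(1 - 2048) / (-1)
S_11 = 24564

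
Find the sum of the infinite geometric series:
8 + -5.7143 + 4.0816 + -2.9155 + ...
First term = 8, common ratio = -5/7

For |r| < 1, S = a / (1 - r)
S = 8 / (1 - (-5/7))
S = 8 / (12/7)
S = 14/3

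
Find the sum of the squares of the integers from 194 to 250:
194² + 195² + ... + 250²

Use ∑_{k=1}^{n} k² = n(n+1)(2n+1)/6, then subtract the first 193 terms.
∑_{k=1}^{250} k² = 250×251×501/6 = 5239625
∑_{k=1}^{193} k² = 193×194×387/6 = 2415009
∑_{k=194}^{250} k² = 5239625 - 2415009 = 2824616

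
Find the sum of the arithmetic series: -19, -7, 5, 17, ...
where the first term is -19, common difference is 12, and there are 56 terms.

Sₙ = n/2 × (first + last)
Last term = a + (n-1)d = -19 + (56-1)×12 = 641
S_56 = 56/2 × (-19 + 641)
S_56 = 56/2 × 622 = 17416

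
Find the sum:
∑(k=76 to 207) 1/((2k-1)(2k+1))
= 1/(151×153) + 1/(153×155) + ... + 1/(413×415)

Partial fractions: 1/((2k-1)(2k+1)) = (1/2)[1/(2k-1) - 1/(2k+1)]
The series telescopes:
= (1/2)[1/151 - 1/415]
= 132/62665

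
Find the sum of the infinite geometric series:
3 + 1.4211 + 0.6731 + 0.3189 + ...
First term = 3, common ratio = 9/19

For |r| < 1, S = a / (1 - r)
S = 3 / (1 - (9/19))
S = 3 / (10/19)
S = 57/10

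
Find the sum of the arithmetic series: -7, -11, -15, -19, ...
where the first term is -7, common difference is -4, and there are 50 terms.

Sₙ = n/2 × (first + last)
Last term = a + (n-1)d = -7 + (50-1)×(-4) = -203
S_50 = 50/2 × (-7 + (-203))
S_50 = 50/2 × (-210) = -5250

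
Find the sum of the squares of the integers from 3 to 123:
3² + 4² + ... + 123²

Use ∑_{k=1}^{n} k² = n(n+1)(2n+1)/6, then subtract the first 2 terms.
∑_{k=1}^{123} k² = 123×124×247/6 = 627874
∑_{k=1}^{2} k² = 2×3×5/6 = 5
∑_{k=3}^{123} k² = 627874 - 5 = 627869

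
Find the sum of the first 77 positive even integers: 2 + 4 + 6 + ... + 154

Sum of first n even numbers = n(n+1)
= 77×78
= 6006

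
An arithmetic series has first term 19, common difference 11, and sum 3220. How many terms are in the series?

Using S = n/2 × [2a + (n-1)d]
3220 = n/2 × [2(19) + (n-1)(11)]
3220 = n/2 × [38 + 11n - 11]
6440 = n × [27 + 11n]
11n² + (27)n - 6440 = 0
Discriminant: Δ = (27)² - 4(11)(-6440) = 729 + 283360 = 284089
√Δ = 533
n = [-(27) + √Δ] / (2·11) = (-27 + 533) / 22 = 506 / 22 = 23
(The negative root is discarded since n must be a positive integer.)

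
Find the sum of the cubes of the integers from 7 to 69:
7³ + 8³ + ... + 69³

Use ∑_{k=1}^{n} k³ = [n(n+1)/2]², then subtract the first 6 terms.
∑_{k=1}^{69} k³ = [69×70/2]² = 2415² = 5832225
∑_{k=1}^{6} k³ = [6×7/2]² = 21² = 441
∑_{k=7}^{69} k³ = 5832225 - 441 = 5831784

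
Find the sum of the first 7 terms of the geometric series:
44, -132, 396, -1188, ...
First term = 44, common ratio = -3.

Sₙ = a(1 - rⁿ) / (1 - r)
S_7 = 44(1 - (-3)^7) / (1 - (-3))
S_7 = 44(1 - (-2187)) / (4)
S_7 = 24068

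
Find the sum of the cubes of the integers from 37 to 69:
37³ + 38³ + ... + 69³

Use ∑_{k=1}^{n} k³ = [n(n+1)/2]², then subtract the first 36 terms.
∑_{k=1}^{69} k³ = [69×70/2]² = 2415² = 5832225
∑_{k=1}^{36} k³ = [36×37/2]² = 666² = 443556
∑_{k=37}^{69} k³ = 5832225 - 443556 = 5388669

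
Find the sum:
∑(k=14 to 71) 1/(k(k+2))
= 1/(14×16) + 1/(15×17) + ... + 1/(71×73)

Partial fractions: 1/(k(k+2)) = (1/2)[1/k - 1/(k+2)]
Telescoping leaves the first two and last two terms:
= (1/2)[1/14 + 1/15 - 1/72 - 1/73]
= 20329/367920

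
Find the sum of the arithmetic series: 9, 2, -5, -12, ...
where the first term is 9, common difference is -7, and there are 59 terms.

Sₙ = n/2 × (first + last)
Last term = a + (n-1)d = 9 + (59-1)×(-7) = -397
S_59 = 59/2 × (9 + (-397))
S_59 = 59/2 × (-388) = -11446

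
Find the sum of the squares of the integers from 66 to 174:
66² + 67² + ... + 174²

Use ∑_{k=1}^{n} k² = n(n+1)(2n+1)/6, then subtract the first 65 terms.
∑_{k=1}^{174} k² = 174×175×349/6 = 1771175
∑_{k=1}^{65} k² = 65×66×131/6 = 93665
∑_{k=66}^{174} k² = 1771175 - 93665 = 1677510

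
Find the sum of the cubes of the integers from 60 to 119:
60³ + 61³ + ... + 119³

Use ∑_{k=1}^{n} k³ = [n(n+1)/2]², then subtract the first 59 terms.
∑_{k=1}^{119} k³ = [119×120/2]² = 7140² = 50979600
∑_{k=1}^{59} k³ = [59×60/2]² = 1770² = 3132900
∑_{k=60}^{119} k³ = 50979600 - 3132900 = 47846700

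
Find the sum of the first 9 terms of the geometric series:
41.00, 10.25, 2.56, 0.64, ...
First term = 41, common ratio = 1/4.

Sₙ = a(1 - rⁿ) / (1 - r)
S_9 = 41(1 - (1/4)^9) / (1 - (1/4))
S_9 = 41(1 - (1/262144)) / (3/4)
S_9 = 3582621/65536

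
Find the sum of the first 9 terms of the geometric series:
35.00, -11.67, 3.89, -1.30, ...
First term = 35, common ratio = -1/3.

Sₙ = a(1 - rⁿ) / (1 - r)
S_9 = 35(1 - (-1/3)^9) / (1 - (-1/3))
S_9 = 35(1 - (-1/19683)) / (4/3)
S_9 = 172235/6561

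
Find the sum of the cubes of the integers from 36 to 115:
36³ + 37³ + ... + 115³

Use ∑_{k=1}^{n} k³ = [n(n+1)/2]², then subtract the first 35 terms.
∑_{k=1}^{115} k³ = [115×116/2]² = 6670² = 44488900
∑_{k=1}^{35} k³ = [35×36/2]² = 630² = 396900
∑_{k=36}^{115} k³ = 44488900 - 396900 = 44092000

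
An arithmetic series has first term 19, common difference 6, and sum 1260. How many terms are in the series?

Using S = n/2 × [2a + (n-1)d]
1260 = n/2 × [2(19) + (n-1)(6)]
1260 = n/2 × [38 + 6n - 6]
2520 = n × [32 + 6n]
6n² + (32)n - 2520 = 0
Discriminant: Δ = (32)² - 4(6)(-2520) = 1024 + 60480 = 61504
√Δ = 248
n = [-(32) + √Δ] / (2·6) = (-32 + 248) / 12 = 216 / 12 = 18
(The negative root is discarded since n must be a positive integer.)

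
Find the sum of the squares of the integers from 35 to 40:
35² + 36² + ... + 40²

Use ∑_{k=1}^{n} k² = n(n+1)(2n+1)/6, then subtract the first 34 terms.
∑_{k=1}^{40} k² = 40×41×81/6 = 22140
∑_{k=1}^{34} k² = 34×35×69/6 = 13685
∑_{k=35}^{40} k² = 22140 - 13685 = 8455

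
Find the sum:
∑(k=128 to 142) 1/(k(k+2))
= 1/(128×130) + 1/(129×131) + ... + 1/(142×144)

Partial fractions: 1/(k(k+2)) = (1/2)[1/k - 1/(k+2)]
Telescoping leaves the first two and last two terms:
= (1/2)[1/128 + 1/129 - 1/143 - 1/144]
= 11525/14167296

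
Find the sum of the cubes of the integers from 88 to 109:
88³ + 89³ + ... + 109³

Use ∑_{k=1}^{n} k³ = [n(n+1)/2]², then subtract the first 87 terms.
∑_{k=1}^{109} k³ = [109×110/2]² = 5995² = 35940025
∑_{k=1}^{87} k³ = [87×88/2]² = 3828² = 14653584
∑_{k=88}^{109} k³ = 35940025 - 14653584 = 21286441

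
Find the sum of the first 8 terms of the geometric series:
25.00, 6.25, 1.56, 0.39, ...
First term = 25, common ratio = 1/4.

Sₙ = a(1 - rⁿ) / (1 - r)
S_8 = 25(1 - (1/4)^8) / (1 - (1/4))
S_8 = 25(1 - (1/65536)) / (3/4)
S_8 = 546125/16384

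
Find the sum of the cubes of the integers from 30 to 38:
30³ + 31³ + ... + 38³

Use ∑_{k=1}^{n} k³ = [n(n+1)/2]², then subtract the first 29 terms.
∑_{k=1}^{38} k³ = [38×39/2]² = 741² = 549081
∑_{k=1}^{29} k³ = [29×30/2]² = 435² = 189225
∑_{k=30}^{38} k³ = 549081 - 189225 = 359856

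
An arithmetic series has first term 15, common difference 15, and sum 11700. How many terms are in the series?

Using S = n/2 × [2a + (n-1)d]
11700 = n/2 × [2(15) + (n-1)(15)]
11700 = n/2 × [30 + 15n - 15]
23400 = n × [15 + 15n]
15n² + (15)n - 23400 = 0
Discriminant: Δ = (15)² - 4(15)(-23400) = 225 + 1404000 = 1404225
√Δ = 1185
n = [-(15) + √Δ] / (2·15) = (-15 + 1185) / 30 = 1170 / 30 = 39
(The negative root is discarded since n must be a positive integer.)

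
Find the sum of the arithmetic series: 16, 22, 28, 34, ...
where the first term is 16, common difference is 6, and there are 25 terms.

Sₙ = n/2 × (first + last)
Last term = a + (n-1)d = 16 + (25-1)×6 = 160
S_25 = 25/2 × (16 + 160)
S_25 = 25/2 × 176 = 2200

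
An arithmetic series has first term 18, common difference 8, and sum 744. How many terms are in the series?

Using S = n/2 × [2a + (n-1)d]
744 = n/2 × [2(18) + (n-1)(8)]
744 = n/2 × [36 + 8n - 8]
1488 = n × [28 + 8n]
8n² + (28)n - 1488 = 0
Discriminant: Δ = (28)² - 4(8)(-1488) = 784 + 47616 = 48400
√Δ = 220
n = [-(28) + √Δ] / (2·8) = (-28 + 220) / 16 = 192 / 16 = 12
(The negative root is discarded since n must be a positive integer.)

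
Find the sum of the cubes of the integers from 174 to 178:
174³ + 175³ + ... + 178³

Use ∑_{k=1}^{n} k³ = [n(n+1)/2]², then subtract the first 173 terms.
∑_{k=1}^{178} k³ = [178×179/2]² = 15931² = 253796761
∑_{k=1}^{173} k³ = [173×174/2]² = 15051² = 226532601
∑_{k=174}^{178} k³ = 253796761 - 226532601 = 27264160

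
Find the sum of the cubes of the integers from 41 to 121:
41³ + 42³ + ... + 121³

Use ∑_{k=1}^{n} k³ = [n(n+1)/2]², then subtract the first 40 terms.
∑_{k=1}^{121} k³ = [121×122/2]² = 7381² = 54479161
∑_{k=1}^{40} k³ = [40×41/2]² = 820² = 672400
∑_{k=41}^{121} k³ = 54479161 - 672400 = 53806761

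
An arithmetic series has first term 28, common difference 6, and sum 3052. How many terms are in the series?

Using S = n/2 × [2a + (n-1)d]
3052 = n/2 × [2(28) + (n-1)(6)]
3052 = n/2 × [56 + 6n - 6]
6104 = n × [50 + 6n]
6n² + (50)n - 6104 = 0
Discriminant: Δ = (50)² - 4(6)(-6104) = 2500 + 146496 = 148996
√Δ = 386
n = [-(50) + √Δ] / (2·6) = (-50 + 386) / 12 = 336 / 12 = 28
(The negative root is discarded since n must be a positive integer.)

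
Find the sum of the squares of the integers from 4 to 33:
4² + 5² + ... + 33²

Use ∑_{k=1}^{n} k² = n(n+1)(2n+1)/6, then subtract the first 3 terms.
∑_{k=1}^{33} k² = 33×34×67/6 = 12529
∑_{k=1}^{3} k² = 3×4×7/6 = 14
∑_{k=4}^{33} k² = 12529 - 14 = 12515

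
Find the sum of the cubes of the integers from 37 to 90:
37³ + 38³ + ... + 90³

Use ∑_{k=1}^{n} k³ = [n(n+1)/2]², then subtract the first 36 terms.
∑_{k=1}^{90} k³ = [90×91/2]² = 4095² = 16769025
∑_{k=1}^{36} k³ = [36×37/2]² = 666² = 443556
∑_{k=37}^{90} k³ = 16769025 - 443556 = 16325469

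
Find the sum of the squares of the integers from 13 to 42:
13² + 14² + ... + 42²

Use ∑_{k=1}^{n} k² = n(n+1)(2n+1)/6, then subtract the first 12 terms.
∑_{k=1}^{42} k² = 42×43×85/6 = 25585
∑_{k=1}^{12} k² = 12×13×25/6 = 650
∑_{k=13}^{42} k² = 25585 - 650 = 24935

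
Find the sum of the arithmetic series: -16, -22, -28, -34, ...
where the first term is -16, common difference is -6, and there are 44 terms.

Sₙ = n/2 × (first + last)
Last term = a + (n-1)d = -16 + (44-1)×(-6) = -274
S_44 = 44/2 × (-16 + (-274))
S_44 = 44/2 × (-290) = -6380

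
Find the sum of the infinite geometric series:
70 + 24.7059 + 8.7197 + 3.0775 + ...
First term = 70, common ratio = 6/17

For |r| < 1, S = a / (1 - r)
S = 70 / (1 - (6/17))
S = 70 / (11/17)
S = 1190/11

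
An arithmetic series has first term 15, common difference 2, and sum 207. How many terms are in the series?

Using S = n/2 × [2a + (n-1)d]
207 = n/2 × [2(15) + (n-1)(2)]
207 = n/2 × [30 + 2n - 2]
414 = n × [28 + 2n]
2n² + (28)n - 414 = 0
Discriminant: Δ = (28)² - 4(2)(-414) = 784 + 3312 = 4096
√Δ = 64
n = [-(28) + √Δ] / (2·2) = (-28 + 64) / 4 = 36 / 4 = 9
(The negative root is discarded since n must be a positive integer.)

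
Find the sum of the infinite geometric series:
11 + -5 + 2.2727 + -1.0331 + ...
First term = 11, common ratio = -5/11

For |r| < 1, S = a / (1 - r)
S = 11 / (1 - (-5/11))
S = 11 / (16/11)
S = 121/16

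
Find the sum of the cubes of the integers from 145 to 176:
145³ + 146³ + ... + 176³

Use ∑_{k=1}^{n} k³ = [n(n+1)/2]², then subtract the first 144 terms.
∑_{k=1}^{176} k³ = [176×177/2]² = 15576² = 242611776
∑_{k=1}^{144} k³ = [144×145/2]² = 10440² = 108993600
∑_{k=145}^{176} k³ = 242611776 - 108993600 = 133618176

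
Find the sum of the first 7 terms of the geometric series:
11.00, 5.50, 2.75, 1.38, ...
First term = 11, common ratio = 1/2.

Sₙ = a(1 - rⁿ) / (1 - r)
S_7 = 11(1 - (1/2)^7) / (1 - (1/2))
S_7 = 11(1 - (1/128)) / (1/2)
S_7 = 1397/64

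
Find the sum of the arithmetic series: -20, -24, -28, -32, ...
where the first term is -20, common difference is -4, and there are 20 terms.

Sₙ = n/2 × (first + last)
Last term = a + (n-1)d = -20 + (20-1)×(-4) = -96
S_20 = 20/2 × (-20 + (-96))
S_20 = 20/2 × (-116) = -1160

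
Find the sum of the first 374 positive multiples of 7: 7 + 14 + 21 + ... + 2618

Factor out 7: = 7(1 + 2 + ... + 374) = 7 × n(n+1)/2
= 7 × 374×375/2
= 7 × 70125
= 490875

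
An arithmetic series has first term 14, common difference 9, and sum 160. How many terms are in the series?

Using S = n/2 × [2a + (n-1)d]
160 = n/2 × [2(14) + (n-1)(9)]
160 = n/2 × [28 + 9n - 9]
320 = n × [19 + 9n]
9n² + (19)n - 320 = 0
Discriminant: Δ = (19)² - 4(9)(-320) = 361 + 11520 = 11881
√Δ = 109
n = [-(19) + √Δ] / (2·9) = (-19 + 109) / 18 = 90 / 18 = 5
(The negative root is discarded since n must be a positive integer.)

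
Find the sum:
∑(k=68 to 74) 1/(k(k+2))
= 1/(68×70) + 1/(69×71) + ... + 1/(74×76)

Partial fractions: 1/(k(k+2)) = (1/2)[1/k - 1/(k+2)]
Telescoping leaves the first two and last two terms:
= (1/2)[1/68 + 1/69 - 1/75 - 1/76]
= 3017/2228700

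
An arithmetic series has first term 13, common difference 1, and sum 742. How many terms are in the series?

Using S = n/2 × [2a + (n-1)d]
742 = n/2 × [2(13) + (n-1)(1)]
742 = n/2 × [26 + 1n - 1]
1484 = n × [25 + 1n]
1n² + (25)n - 1484 = 0
Discriminant: Δ = (25)² - 4(1)(-1484) = 625 + 5936 = 6561
√Δ = 81
n = [-(25) + √Δ] / (2·1) = (-25 + 81) / 2 = 56 / 2 = 28
(The negative root is discarded since n must be a positive integer.)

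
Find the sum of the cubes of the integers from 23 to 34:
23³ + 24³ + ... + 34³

Use ∑_{k=1}^{n} k³ = [n(n+1)/2]², then subtract the first 22 terms.
∑_{k=1}^{34} k³ = [34×35/2]² = 595² = 354025
∑_{k=1}^{22} k³ = [22×23/2]² = 253² = 64009
∑_{k=23}^{34} k³ = 354025 - 64009 = 290016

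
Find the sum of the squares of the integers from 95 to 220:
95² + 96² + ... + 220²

Use ∑_{k=1}^{n} k² = n(n+1)(2n+1)/6, then subtract the first 94 terms.
∑_{k=1}^{220} k² = 220×221×441/6 = 3573570
∑_{k=1}^{94} k² = 94×95×189/6 = 281295
∑_{k=95}^{220} k² = 3573570 - 281295 = 3292275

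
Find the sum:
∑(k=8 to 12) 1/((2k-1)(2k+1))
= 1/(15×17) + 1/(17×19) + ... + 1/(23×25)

Partial fractions: 1/((2k-1)(2k+1)) = (1/2)[1/(2k-1) - 1/(2k+1)]
The series telescopes:
= (1/2)[1/15 - 1/25]
= 1/75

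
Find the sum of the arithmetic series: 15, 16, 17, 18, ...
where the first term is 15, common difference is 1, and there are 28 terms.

Sₙ = n/2 × (first + last)
Last term = a + (n-1)d = 15 + (28-1)×1 = 42
S_28 = 28/2 × (15 + 42)
S_28 = 28/2 × 57 = 798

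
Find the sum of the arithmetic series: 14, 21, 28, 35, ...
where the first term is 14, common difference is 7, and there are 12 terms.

Sₙ = n/2 × (first + last)
Last term = a + (n-1)d = 14 + (12-1)×7 = 91
S_12 = 12/2 × (14 + 91)
S_12 = 12/2 × 105 = 630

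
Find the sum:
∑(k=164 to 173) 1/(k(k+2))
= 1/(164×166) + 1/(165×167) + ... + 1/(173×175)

Partial fractions: 1/(k(k+2)) = (1/2)[1/k - 1/(k+2)]
Telescoping leaves the first two and last two terms:
= (1/2)[1/164 + 1/165 - 1/174 - 1/175]
= 6379/18310600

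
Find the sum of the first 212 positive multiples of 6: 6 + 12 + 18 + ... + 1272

Factor out 6: = 6(1 + 2 + ... + 212) = 6 × n(n+1)/2
= 6 × 212×213/2
= 6 × 22578
= 135468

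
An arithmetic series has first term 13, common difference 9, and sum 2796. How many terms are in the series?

Using S = n/2 × [2a + (n-1)d]
2796 = n/2 × [2(13) + (n-1)(9)]
2796 = n/2 × [26 + 9n - 9]
5592 = n × [17 + 9n]
9n² + (17)n - 5592 = 0
Discriminant: Δ = (17)² - 4(9)(-5592) = 289 + 201312 = 201601
√Δ = 449
n = [-(17) + √Δ] / (2·9) = (-17 + 449) / 18 = 432 / 18 = 24
(The negative root is discarded since n must be a positive integer.)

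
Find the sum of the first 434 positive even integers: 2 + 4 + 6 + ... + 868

Sum of first n even numbers = n(n+1)
= 434×435
= 188790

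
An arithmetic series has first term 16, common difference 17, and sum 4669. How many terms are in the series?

Using S = n/2 × [2a + (n-1)d]
4669 = n/2 × [2(16) + (n-1)(17)]
4669 = n/2 × [32 + 17n - 17]
9338 = n × [15 + 17n]
17n² + (15)n - 9338 = 0
Discriminant: Δ = (15)² - 4(17)(-9338) = 225 + 634984 = 635209
√Δ = 797
n = [-(15) + √Δ] / (2·17) = (-15 + 797) / 34 = 782 / 34 = 23
(The negative root is discarded since n must be a positive integer.)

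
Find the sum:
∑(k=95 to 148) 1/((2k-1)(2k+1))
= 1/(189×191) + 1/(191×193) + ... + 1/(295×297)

Partial fractions: 1/((2k-1)(2k+1)) = (1/2)[1/(2k-1) - 1/(2k+1)]
The series telescopes:
= (1/2)[1/189 - 1/297]
= 2/2079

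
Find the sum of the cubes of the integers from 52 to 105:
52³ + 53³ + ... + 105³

Use ∑_{k=1}^{n} k³ = [n(n+1)/2]², then subtract the first 51 terms.
∑_{k=1}^{105} k³ = [105×106/2]² = 5565² = 30969225
∑_{k=1}^{51} k³ = [51×52/2]² = 1326² = 1758276
∑_{k=52}^{105} k³ = 30969225 - 1758276 = 29210949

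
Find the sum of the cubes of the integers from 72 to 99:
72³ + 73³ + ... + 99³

Use ∑_{k=1}^{n} k³ = [n(n+1)/2]², then subtract the first 71 terms.
∑_{k=1}^{99} k³ = [99×100/2]² = 4950² = 24502500
∑_{k=1}^{71} k³ = [71×72/2]² = 2556² = 6533136
∑_{k=72}^{99} k³ = 24502500 - 6533136 = 17969364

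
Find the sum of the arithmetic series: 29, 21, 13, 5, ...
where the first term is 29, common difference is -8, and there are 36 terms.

Sₙ = n/2 × (first + last)
Last term = a + (n-1)d = 29 + (36-1)×(-8) = -251
S_36 = 36/2 × (29 + (-251))
S_36 = 36/2 × (-222) = -3996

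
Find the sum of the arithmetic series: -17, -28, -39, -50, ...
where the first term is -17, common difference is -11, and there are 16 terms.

Sₙ = n/2 × (first + last)
Last term = a + (n-1)d = -17 + (16-1)×(-11) = -182
S_16 = 16/2 × (-17 + (-182))
S_16 = 16/2 × (-199) = -1592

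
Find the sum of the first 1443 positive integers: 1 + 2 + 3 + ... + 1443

Formula: ∑k = n(n+1)/2
= 1443×1444/2
= 2083692/2
= 1041846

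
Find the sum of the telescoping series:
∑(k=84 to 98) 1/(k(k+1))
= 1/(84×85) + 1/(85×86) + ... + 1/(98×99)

Partial fractions: 1/(k(k+1)) = 1/k - 1/(k+1)
The series telescopes:
= (1/84 - 1/85) + (1/85 - 1/86) + ... + (1/98 - 1/99)
= 1/84 - 1/99
= 5/2772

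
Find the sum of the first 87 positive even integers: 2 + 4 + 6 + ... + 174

Sum of first n even numbers = n(n+1)
= 87×88
= 7656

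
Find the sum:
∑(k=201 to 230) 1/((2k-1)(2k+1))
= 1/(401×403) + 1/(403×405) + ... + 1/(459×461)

Partial fractions: 1/((2k-1)(2k+1)) = (1/2)[1/(2k-1) - 1/(2k+1)]
The series telescopes:
= (1/2)[1/401 - 1/461]
= 30/184861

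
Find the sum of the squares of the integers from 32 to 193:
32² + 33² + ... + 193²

Use ∑_{k=1}^{n} k² = n(n+1)(2n+1)/6, then subtract the first 31 terms.
∑_{k=1}^{193} k² = 193×194×387/6 = 2415009
∑_{k=1}^{31} k² = 31×32×63/6 = 10416
∑_{k=32}^{193} k² = 2415009 - 10416 = 2404593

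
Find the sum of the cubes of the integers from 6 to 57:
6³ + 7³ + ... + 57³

Use ∑_{k=1}^{n} k³ = [n(n+1)/2]², then subtract the first 5 terms.
∑_{k=1}^{57} k³ = [57×58/2]² = 1653² = 2732409
∑_{k=1}^{5} k³ = [5×6/2]² = 15² = 225
∑_{k=6}^{57} k³ = 2732409 - 225 = 2732184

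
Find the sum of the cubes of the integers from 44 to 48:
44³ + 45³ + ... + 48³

Use ∑_{k=1}^{n} k³ = [n(n+1)/2]², then subtract the first 43 terms.
∑_{k=1}^{48} k³ = [48×49/2]² = 1176² = 1382976
∑_{k=1}^{43} k³ = [43×44/2]² = 946² = 894916
∑_{k=44}^{48} k³ = 1382976 - 894916 = 488060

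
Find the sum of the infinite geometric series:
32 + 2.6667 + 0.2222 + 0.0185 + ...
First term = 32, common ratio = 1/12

For |r| < 1, S = a / (1 - r)
S = 32 / (1 - (1/12))
S = 32 / (11/12)
S = 384/11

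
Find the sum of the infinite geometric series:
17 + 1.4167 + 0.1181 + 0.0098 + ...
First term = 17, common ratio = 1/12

For |r| < 1, S = a / (1 - r)
S = 17 / (1 - (1/12))
S = 17 / (11/12)
S = 204/11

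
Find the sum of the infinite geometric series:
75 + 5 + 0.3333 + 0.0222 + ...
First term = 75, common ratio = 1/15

For |r| < 1, S = a / (1 - r)
S = 75 / (1 - (1/15))
S = 75 / (14/15)
S = 1125/14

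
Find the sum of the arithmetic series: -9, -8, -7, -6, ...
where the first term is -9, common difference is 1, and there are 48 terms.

Sₙ = n/2 × (first + last)
Last term = a + (n-1)d = -9 + (48-1)×1 = 38
S_48 = 48/2 × (-9 + 38)
S_48 = 48/2 × 29 = 696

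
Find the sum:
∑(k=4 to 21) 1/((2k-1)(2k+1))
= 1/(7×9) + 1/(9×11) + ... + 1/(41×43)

Partial fractions: 1/((2k-1)(2k+1)) = (1/2)[1/(2k-1) - 1/(2k+1)]
The series telescopes:
= (1/2)[1/7 - 1/43]
= 18/301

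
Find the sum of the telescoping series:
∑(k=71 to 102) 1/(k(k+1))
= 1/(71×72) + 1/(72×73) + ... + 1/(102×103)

Partial fractions: 1/(k(k+1)) = 1/k - 1/(k+1)
The series telescopes:
= (1/71 - 1/72) + (1/72 - 1/73) + ... + (1/102 - 1/103)
= 1/71 - 1/103
= 32/7313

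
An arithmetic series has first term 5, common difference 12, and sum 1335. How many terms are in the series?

Using S = n/2 × [2a + (n-1)d]
1335 = n/2 × [2(5) + (n-1)(12)]
1335 = n/2 × [10 + 12n - 12]
2670 = n × [-2 + 12n]
12n² + (-2)n - 2670 = 0
Discriminant: Δ = (-2)² - 4(12)(-2670) = 4 + 128160 = 128164
√Δ = 358
n = [-(-2) + √Δ] / (2·12) = (2 + 358) / 24 = 360 / 24 = 15
(The negative root is discarded since n must be a positive integer.)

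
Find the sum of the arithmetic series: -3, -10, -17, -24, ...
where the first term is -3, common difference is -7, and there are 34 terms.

Sₙ = n/2 × (first + last)
Last term = a + (n-1)d = -3 + (34-1)×(-7) = -234
S_34 = 34/2 × (-3 + (-234))
S_34 = 34/2 × (-237) = -4029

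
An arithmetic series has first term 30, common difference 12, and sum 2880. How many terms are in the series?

Using S = n/2 × [2a + (n-1)d]
2880 = n/2 × [2(30) + (n-1)(12)]
2880 = n/2 × [60 + 12n - 12]
5760 = n × [48 + 12n]
12n² + (48)n - 5760 = 0
Discriminant: Δ = (48)² - 4(12)(-5760) = 2304 + 276480 = 278784
√Δ = 528
n = [-(48) + √Δ] / (2·12) = (-48 + 528) / 24 = 480 / 24 = 20
(The negative root is discarded since n must be a positive integer.)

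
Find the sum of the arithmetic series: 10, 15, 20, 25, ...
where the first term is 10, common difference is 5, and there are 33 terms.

Sₙ = n/2 × (first + last)
Last term = a + (n-1)d = 10 + (33-1)×5 = 170
S_33 = 33/2 × (10 + 170)
S_33 = 33/2 × 180 = 2970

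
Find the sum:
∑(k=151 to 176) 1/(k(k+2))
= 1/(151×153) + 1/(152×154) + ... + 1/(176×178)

Partial fractions: 1/(k(k+2)) = (1/2)[1/k - 1/(k+2)]
Telescoping leaves the first two and last two terms:
= (1/2)[1/151 + 1/152 - 1/177 - 1/178]
= 699179/723125712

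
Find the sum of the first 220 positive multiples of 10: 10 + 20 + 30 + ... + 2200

Factor out 10: = 10(1 + 2 + ... + 220) = 10 × n(n+1)/2
= 10 × 220×221/2
= 10 × 24310
= 243100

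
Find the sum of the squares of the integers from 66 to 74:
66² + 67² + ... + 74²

Use ∑_{k=1}^{n} k² = n(n+1)(2n+1)/6, then subtract the first 65 terms.
∑_{k=1}^{74} k² = 74×75×149/6 = 137825
∑_{k=1}^{65} k² = 65×66×131/6 = 93665
∑_{k=66}^{74} k² = 137825 - 93665 = 44160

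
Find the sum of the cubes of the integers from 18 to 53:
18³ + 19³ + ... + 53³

Use ∑_{k=1}^{n} k³ = [n(n+1)/2]², then subtract the first 17 terms.
∑_{k=1}^{53} k³ = [53×54/2]² = 1431² = 2047761
∑_{k=1}^{17} k³ = [17×18/2]² = 153² = 23409
∑_{k=18}^{53} k³ = 2047761 - 23409 = 2024352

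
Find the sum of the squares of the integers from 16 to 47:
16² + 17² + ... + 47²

Use ∑_{k=1}^{n} k² = n(n+1)(2n+1)/6, then subtract the first 15 terms.
∑_{k=1}^{47} k² = 47×48×95/6 = 35720
∑_{k=1}^{15} k² = 15×16×31/6 = 1240
∑_{k=16}^{47} k² = 35720 - 1240 = 34480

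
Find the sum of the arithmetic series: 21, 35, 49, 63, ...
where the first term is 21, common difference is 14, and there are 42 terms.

Sₙ = n/2 × (first + last)
Last term = a + (n-1)d = 21 + (42-1)×14 = 595
S_42 = 42/2 × (21 + 595)
S_42 = 42/2 × 616 = 12936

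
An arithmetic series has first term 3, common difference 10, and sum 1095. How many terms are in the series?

Using S = n/2 × [2a + (n-1)d]
1095 = n/2 × [2(3) + (n-1)(10)]
1095 = n/2 × [6 + 10n - 10]
2190 = n × [-4 + 10n]
10n² + (-4)n - 2190 = 0
Discriminant: Δ = (-4)² - 4(10)(-2190) = 16 + 87600 = 87616
√Δ = 296
n = [-(-4) + √Δ] / (2·10) = (4 + 296) / 20 = 300 / 20 = 15
(The negative root is discarded since n must be a positive integer.)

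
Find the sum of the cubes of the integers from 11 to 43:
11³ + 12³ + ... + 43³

Use ∑_{k=1}^{n} k³ = [n(n+1)/2]², then subtract the first 10 terms.
∑_{k=1}^{43} k³ = [43×44/2]² = 946² = 894916
∑_{k=1}^{10} k³ = [10×11/2]² = 55² = 3025
∑_{k=11}^{43} k³ = 894916 - 3025 = 891891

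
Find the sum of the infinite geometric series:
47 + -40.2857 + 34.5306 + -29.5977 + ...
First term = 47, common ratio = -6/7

For |r| < 1, S = a / (1 - r)
S = 47 / (1 - (-6/7))
S = 47 / (13/7)
S = 329/13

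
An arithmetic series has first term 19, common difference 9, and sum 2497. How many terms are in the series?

Using S = n/2 × [2a + (n-1)d]
2497 = n/2 × [2(19) + (n-1)(9)]
2497 = n/2 × [38 + 9n - 9]
4994 = n × [29 + 9n]
9n² + (29)n - 4994 = 0
Discriminant: Δ = (29)² - 4(9)(-4994) = 841 + 179784 = 180625
√Δ = 425
n = [-(29) + √Δ] / (2·9) = (-29 + 425) / 18 = 396 / 18 = 22
(The negative root is discarded since n must be a positive integer.)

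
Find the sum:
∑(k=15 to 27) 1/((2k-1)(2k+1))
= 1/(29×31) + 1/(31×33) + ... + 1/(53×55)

Partial fractions: 1/((2k-1)(2k+1)) = (1/2)[1/(2k-1) - 1/(2k+1)]
The series telescopes:
= (1/2)[1/29 - 1/55]
= 13/1595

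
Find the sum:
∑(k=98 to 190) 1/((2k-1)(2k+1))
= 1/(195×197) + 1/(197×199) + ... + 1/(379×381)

Partial fractions: 1/((2k-1)(2k+1)) = (1/2)[1/(2k-1) - 1/(2k+1)]
The series telescopes:
= (1/2)[1/195 - 1/381]
= 31/24765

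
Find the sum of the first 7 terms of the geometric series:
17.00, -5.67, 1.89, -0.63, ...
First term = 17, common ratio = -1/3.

Sₙ = a(1 - rⁿ) / (1 - r)
S_7 = 17(1 - (-1/3)^7) / (1 - (-1/3))
S_7 = 17(1 - (-1/2187)) / (4/3)
S_7 = 9299/729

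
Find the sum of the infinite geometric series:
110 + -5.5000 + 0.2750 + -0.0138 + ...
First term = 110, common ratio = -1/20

For |r| < 1, S = a / (1 - r)
S = 110 / (1 - (-1/20))
S = 110 / (21/20)
S = 2200/21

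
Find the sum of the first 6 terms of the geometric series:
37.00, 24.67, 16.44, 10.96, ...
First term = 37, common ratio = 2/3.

Sₙ = a(1 - rⁿ) / (1 - r)
S_6 = 37(1 - (2/3)^6) / (1 - (2/3))
S_6 = 37(1 - (64/729)) / (1/3)
S_6 = 24605/243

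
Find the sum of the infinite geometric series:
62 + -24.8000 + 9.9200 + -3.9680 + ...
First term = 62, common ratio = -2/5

For |r| < 1, S = a / (1 - r)
S = 62 / (1 - (-2/5))
S = 62 / (7/5)
S = 310/7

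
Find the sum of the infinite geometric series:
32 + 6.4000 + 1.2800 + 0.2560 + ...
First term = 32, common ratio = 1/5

For |r| < 1, S = a / (1 - r)
S = 32 / (1 - (1/5))
S = 32 / (4/5)
S = 40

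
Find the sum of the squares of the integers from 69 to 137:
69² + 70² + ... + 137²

Use ∑_{k=1}^{n} k² = n(n+1)(2n+1)/6, then subtract the first 68 terms.
∑_{k=1}^{137} k² = 137×138×275/6 = 866525
∑_{k=1}^{68} k² = 68×69×137/6 = 107134
∑_{k=69}^{137} k² = 866525 - 107134 = 759391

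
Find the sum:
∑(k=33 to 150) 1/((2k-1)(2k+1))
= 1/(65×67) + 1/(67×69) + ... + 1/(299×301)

Partial fractions: 1/((2k-1)(2k+1)) = (1/2)[1/(2k-1) - 1/(2k+1)]
The series telescopes:
= (1/2)[1/65 - 1/301]
= 118/19565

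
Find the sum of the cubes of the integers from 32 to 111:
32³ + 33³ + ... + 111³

Use ∑_{k=1}^{n} k³ = [n(n+1)/2]², then subtract the first 31 terms.
∑_{k=1}^{111} k³ = [111×112/2]² = 6216² = 38638656
∑_{k=1}^{31} k³ = [31×32/2]² = 496² = 246016
∑_{k=32}^{111} k³ = 38638656 - 246016 = 38392640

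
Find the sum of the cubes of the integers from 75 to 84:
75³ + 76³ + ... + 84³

Use ∑_{k=1}^{n} k³ = [n(n+1)/2]², then subtract the first 74 terms.
∑_{k=1}^{84} k³ = [84×85/2]² = 3570² = 12744900
∑_{k=1}^{74} k³ = [74×75/2]² = 2775² = 7700625
∑_{k=75}^{84} k³ = 12744900 - 7700625 = 5044275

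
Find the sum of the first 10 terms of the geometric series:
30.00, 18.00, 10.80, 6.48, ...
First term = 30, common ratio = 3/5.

Sₙ = a(1 - rⁿ) / (1 - r)
S_10 = 30(1 - (3/5)^10) / (1 - (3/5))
S_10 = 30(1 - (59049/9765625)) / (2/5)
S_10 = 29119728/390625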